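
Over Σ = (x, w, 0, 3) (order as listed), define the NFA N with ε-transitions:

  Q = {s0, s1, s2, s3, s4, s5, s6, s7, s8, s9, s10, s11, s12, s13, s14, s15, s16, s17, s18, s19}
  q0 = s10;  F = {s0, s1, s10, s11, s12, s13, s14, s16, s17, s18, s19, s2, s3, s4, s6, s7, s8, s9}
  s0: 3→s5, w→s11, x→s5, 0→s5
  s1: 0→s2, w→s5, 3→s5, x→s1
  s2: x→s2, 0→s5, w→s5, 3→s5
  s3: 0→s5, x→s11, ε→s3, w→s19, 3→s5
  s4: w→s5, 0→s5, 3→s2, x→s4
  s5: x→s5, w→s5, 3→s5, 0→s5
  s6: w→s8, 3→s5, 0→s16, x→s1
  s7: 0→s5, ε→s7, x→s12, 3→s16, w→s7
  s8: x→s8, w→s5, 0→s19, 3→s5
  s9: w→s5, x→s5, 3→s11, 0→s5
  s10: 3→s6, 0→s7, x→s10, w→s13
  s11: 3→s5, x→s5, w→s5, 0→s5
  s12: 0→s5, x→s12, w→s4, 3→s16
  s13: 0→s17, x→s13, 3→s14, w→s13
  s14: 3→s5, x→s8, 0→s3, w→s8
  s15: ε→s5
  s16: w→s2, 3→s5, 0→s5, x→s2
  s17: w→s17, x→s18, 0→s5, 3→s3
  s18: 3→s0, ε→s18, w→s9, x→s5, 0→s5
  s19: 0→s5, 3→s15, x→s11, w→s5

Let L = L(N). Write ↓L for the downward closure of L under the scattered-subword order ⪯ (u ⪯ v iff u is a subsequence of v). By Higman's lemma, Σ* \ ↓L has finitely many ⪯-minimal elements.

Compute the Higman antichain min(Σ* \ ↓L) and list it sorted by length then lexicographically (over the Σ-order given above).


|Q|=20, |F|=18, |δ|=80 (4 ε).
min D↑ (19 st, q0=0, F={7}): 0:x→0,w→1,0→2,3→3 1:x→1,w→1,0→4,3→5 2:x→6,w→2,0→7,3→8 3:x→9,w→10,0→8,3→7 4:x→11,w→4,0→7,3→12 5:x→10,w→10,0→12,3→7 6:x→6,w→13,0→7,3→8 7:x→7,w→7,0→7,3→7 8:x→14,w→14,0→7,3→7 9:x→9,w→7,0→14,3→7 10:x→10,w→7,0→15,3→7 11:x→7,w→16,0→7,3→17 12:x→18,w→15,0→7,3→7 13:x→13,w→7,0→7,3→14 14:x→14,w→7,0→7,3→7 15:x→18,w→7,0→7,3→7 16:x→7,w→7,0→7,3→18 17:x→7,w→18,0→7,3→7 18:x→7,w→7,0→7,3→7 (ε-aug+det+¬).
'00': run [20, 14, 1] end={s5} — reject; 2/2 single-dels accept.
'33': run [20, 12, 2] end={s15,s5} — reject; 2/2 deletions ∈↓L.
'3xw': run [20, 12, 7, 1] end={s5} ∉↓L; 3/3 del acc.
'3ww': run [20, 12, 6, 1] end={s5} rej; 3/3 single-dels accept.
'w0xx': |S_i|=[20, 17, 9, 5, 1] end={s5} — reject; 4/4 deletions ∈↓L.
'0xww': |S_i|=[20, 14, 9, 5, 1] end={s5} — reject; 4/4 single-dels accept.
6 words, ⪯-incomp.

Antichain: [00, 33, 3xw, 3ww, w0xx, 0xww].


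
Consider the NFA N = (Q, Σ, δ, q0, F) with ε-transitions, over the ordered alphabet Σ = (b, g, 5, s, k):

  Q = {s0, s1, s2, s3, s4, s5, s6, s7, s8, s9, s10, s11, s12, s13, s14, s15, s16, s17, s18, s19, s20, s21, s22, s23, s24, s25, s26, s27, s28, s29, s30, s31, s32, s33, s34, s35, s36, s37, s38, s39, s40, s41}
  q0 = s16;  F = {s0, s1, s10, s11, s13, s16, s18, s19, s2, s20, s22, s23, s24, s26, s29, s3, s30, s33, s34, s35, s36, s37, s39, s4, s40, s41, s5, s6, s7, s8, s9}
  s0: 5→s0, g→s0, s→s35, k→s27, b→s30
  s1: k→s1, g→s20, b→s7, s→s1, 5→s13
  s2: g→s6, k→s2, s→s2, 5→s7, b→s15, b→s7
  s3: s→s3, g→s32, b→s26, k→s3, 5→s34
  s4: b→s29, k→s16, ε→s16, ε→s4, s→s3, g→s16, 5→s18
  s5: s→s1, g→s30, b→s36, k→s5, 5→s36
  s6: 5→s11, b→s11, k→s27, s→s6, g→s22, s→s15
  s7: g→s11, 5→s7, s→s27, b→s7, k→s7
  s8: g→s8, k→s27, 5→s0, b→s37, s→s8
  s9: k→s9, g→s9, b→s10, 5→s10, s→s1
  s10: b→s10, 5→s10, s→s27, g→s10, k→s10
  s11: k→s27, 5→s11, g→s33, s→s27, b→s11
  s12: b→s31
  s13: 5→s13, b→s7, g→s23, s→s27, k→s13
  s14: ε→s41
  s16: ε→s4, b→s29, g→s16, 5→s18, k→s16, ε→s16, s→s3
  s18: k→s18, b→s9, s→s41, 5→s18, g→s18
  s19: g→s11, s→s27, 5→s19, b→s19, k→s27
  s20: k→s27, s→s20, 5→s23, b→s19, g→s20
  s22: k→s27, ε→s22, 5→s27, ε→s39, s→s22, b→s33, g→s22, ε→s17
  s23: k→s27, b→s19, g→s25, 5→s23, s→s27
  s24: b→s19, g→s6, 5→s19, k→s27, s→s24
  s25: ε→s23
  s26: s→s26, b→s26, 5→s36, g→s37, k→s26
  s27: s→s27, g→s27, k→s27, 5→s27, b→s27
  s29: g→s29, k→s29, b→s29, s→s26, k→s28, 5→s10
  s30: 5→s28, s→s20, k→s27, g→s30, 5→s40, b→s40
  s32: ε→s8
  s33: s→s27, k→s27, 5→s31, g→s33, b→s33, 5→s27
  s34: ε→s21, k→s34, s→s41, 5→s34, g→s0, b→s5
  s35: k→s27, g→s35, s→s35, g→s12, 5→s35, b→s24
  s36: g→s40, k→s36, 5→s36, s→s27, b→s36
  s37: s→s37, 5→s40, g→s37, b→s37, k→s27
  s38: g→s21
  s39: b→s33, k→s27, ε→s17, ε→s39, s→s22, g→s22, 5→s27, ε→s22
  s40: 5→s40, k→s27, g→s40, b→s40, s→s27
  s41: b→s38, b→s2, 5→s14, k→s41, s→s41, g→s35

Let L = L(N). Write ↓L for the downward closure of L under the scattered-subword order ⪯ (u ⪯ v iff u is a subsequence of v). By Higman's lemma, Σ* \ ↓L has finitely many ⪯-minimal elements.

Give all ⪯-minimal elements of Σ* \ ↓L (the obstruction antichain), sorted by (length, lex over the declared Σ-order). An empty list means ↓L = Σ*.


|Q|=42, |F|=31, |δ|=183 (14 ε).
min D↑ (30 st, q0=0, F={10}): 0:b→1,g→0,5→2,s→3,k→0 1:b→1,g→1,5→4,s→5,k→1 2:b→6,g→2,5→2,s→7,k→2 3:b→5,g→8,5→9,s→3,k→3 4:b→4,g→4,5→4,s→10,k→4 5:b→5,g→11,5→12,s→5,k→5 6:b→4,g→6,5→4,s→13,k→6 7:b→14,g→15,5→7,s→7,k→7 8:b→11,g→8,5→16,s→8,k→10 9:b→17,g→16,5→9,s→7,k→9 10:b→10,g→10,5→10,s→10,k→10 11:b→11,g→11,5→18,s→11,k→10 12:b→12,g→18,5→12,s→10,k→12 13:b→19,g→20,5→21,s→13,k→13 14:b→19,g→22,5→19,s→14,k→14 15:b→23,g→15,5→15,s→15,k→10 16:b→24,g→16,5→16,s→15,k→10 17:b→12,g→24,5→12,s→13,k→17 18:b→18,g→18,5→18,s→10,k→10 19:b→19,g→25,5→19,s→10,k→19 20:b→26,g→20,5→27,s→20,k→10 21:b→19,g→27,5→21,s→10,k→21 22:b→25,g→28,5→25,s→22,k→10 23:b→26,g→22,5→26,s→23,k→10 24:b→18,g→24,5→18,s→20,k→10 25:b→25,g→29,5→25,s→10,k→10 26:b→26,g→25,5→26,s→10,k→10 27:b→26,g→27,5→27,s→10,k→10 28:b→29,g→28,5→10,s→28,k→10 29:b→29,g→29,5→10,s→10,k→10.
'b5s': run [42, 30, 13, 1] end={s27} rej; 3/3 single-dels accept.
'sgk': |S_i|=[42, 36, 24, 1] end={s27} rej; 3/3 deletions ∈↓L.
'5bbs': run [42, 34, 27, 10, 1] end={s27} ∉↓L; 4/4 deletions ∈↓L.
'5sbgg5': run [42, 34, 24, 15, 10, 6, 2] end={s27,s31} ∉↓L; 6/6 del acc.
4 minimals (antichain).

A = [b5s, sgk, 5bbs, 5sbgg5].


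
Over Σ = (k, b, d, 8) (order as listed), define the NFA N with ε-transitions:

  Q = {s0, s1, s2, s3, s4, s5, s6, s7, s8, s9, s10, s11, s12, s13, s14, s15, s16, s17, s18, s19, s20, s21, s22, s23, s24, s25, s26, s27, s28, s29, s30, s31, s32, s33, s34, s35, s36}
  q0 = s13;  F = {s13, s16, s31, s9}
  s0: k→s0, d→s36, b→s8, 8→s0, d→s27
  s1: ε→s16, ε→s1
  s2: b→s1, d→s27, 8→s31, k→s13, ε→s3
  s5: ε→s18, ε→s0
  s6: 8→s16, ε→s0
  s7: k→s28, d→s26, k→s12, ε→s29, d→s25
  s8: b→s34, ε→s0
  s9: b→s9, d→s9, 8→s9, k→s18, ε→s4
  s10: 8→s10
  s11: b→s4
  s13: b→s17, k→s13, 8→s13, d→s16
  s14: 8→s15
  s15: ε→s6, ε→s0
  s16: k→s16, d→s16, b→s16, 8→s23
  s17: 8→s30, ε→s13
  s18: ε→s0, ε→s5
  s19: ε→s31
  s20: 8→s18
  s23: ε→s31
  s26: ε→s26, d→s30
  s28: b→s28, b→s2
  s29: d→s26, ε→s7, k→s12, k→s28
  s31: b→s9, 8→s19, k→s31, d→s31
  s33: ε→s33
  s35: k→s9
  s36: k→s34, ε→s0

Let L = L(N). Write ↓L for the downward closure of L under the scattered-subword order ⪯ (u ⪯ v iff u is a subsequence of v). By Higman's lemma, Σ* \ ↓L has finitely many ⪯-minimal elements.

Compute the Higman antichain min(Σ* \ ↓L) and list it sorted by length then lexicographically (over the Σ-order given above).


min(Σ*\↓L) = [d8bk].

|Q|=37, |F|=4, |δ|=64 (20 ε).
min D↑ (5 st, q0=0, F={4}): 0:k→0,b→0,d→1,8→0 1:k→1,b→1,d→1,8→2 2:k→2,b→3,d→2,8→2 3:k→4,b→3,d→3,8→3 4:k→4,b→4,d→4,8→4 (ε-aug+det+¬).
'd8bk': N↓-sim [16, 13, 12, 9, 7] end={s0,s18,s27,s34,s36,s5,s8} — reject; 4/4 deletions ∈↓L.
1 minimals (antichain).


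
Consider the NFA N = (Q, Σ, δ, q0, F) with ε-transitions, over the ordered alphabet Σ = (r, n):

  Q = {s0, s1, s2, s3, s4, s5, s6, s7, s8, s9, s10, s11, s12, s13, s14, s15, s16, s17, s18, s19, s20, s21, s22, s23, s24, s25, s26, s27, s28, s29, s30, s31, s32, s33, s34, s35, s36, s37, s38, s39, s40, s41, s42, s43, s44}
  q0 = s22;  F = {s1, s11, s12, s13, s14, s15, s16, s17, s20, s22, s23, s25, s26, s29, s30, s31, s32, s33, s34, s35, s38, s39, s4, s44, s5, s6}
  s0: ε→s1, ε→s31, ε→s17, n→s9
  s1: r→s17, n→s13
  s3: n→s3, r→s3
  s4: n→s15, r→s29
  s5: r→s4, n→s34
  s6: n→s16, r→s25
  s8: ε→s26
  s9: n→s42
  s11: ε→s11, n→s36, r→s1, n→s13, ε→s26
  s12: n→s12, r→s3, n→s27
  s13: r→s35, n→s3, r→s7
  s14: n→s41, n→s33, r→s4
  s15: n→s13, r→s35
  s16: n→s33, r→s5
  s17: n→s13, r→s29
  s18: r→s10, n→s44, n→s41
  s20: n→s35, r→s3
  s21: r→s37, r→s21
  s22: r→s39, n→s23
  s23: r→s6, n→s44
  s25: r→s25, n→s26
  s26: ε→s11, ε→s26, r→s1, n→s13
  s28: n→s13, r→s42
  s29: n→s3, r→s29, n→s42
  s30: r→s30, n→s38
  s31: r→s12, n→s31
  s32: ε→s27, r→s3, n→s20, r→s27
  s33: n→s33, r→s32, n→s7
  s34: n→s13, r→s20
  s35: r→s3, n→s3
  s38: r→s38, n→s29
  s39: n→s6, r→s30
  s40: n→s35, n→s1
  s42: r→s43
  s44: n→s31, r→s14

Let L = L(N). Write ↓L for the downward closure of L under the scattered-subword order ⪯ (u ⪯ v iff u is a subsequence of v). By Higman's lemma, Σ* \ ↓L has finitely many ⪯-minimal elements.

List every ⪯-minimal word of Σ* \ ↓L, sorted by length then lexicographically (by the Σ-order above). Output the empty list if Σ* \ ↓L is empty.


Antichain: [rrnnn, nnnrr, nnrrrn].

|Q|=45, |F|=26, |δ|=82 (9 ε).
min D↑ (26 st, q0=0, F={17}): 0:r→1,n→2 1:r→3,n→4 2:r→4,n→5 3:r→3,n→6 4:r→7,n→8 5:r→9,n→10 6:r→6,n→11 7:r→7,n→12 8:r→13,n→14 9:r→15,n→14 10:r→16,n→10 11:r→11,n→17 12:r→18,n→19 13:r→15,n→20 14:r→21,n→14 15:r→11,n→22 16:r→17,n→16 17:r→17,n→17 18:r→23,n→19 19:r→24,n→17 20:r→25,n→19 21:r→17,n→25 22:r→24,n→19 23:r→11,n→19 24:r→17,n→17 25:r→17,n→24.
'rrnnn': |S_i|=[33, 29, 22, 16, 8, 3] end={s3,s42,s43} — reject; 5/5 del acc.
'nnnrr': run [33, 30, 26, 16, 8, 2] end={s27,s3} ∉↓L; 5/5 deletions ∈↓L.
'nnrrrn': run [33, 30, 26, 20, 13, 7, 3] end={s3,s42,s43} ∉↓L; 6/6 single-dels accept.
3 minimals (antichain).


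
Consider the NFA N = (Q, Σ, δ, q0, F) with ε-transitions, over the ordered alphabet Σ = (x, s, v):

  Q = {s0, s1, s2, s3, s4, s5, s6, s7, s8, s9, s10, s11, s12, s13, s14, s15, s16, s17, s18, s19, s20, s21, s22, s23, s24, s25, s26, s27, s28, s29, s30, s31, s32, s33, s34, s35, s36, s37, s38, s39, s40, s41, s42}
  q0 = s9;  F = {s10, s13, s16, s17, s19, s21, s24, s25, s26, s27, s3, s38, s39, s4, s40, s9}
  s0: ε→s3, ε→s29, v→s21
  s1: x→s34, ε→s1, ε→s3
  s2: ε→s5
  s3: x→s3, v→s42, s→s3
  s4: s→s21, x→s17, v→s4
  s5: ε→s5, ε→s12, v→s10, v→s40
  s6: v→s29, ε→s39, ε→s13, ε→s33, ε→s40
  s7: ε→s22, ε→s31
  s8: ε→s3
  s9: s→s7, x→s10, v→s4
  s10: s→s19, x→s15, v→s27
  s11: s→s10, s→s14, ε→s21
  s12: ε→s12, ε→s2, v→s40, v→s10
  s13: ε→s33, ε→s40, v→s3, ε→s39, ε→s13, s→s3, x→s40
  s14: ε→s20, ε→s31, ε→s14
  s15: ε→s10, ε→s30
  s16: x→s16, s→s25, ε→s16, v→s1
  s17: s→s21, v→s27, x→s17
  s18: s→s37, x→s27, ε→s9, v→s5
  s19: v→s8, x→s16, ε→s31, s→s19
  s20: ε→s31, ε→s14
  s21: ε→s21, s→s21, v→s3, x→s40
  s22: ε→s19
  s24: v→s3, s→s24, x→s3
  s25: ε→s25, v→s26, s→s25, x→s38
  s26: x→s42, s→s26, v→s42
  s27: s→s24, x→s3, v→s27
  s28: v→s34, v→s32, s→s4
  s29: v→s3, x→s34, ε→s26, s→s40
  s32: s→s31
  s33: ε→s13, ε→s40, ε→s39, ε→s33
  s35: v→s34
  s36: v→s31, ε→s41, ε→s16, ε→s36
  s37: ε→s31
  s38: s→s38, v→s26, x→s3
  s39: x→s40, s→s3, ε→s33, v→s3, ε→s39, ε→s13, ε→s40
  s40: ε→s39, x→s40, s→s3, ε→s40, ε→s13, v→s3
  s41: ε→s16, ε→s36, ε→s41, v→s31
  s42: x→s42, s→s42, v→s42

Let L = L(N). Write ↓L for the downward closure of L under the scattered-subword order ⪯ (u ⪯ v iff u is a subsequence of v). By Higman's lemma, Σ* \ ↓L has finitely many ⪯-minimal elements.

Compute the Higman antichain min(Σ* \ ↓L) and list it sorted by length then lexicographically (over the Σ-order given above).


|Q|=43, |F|=16, |δ|=126 (53 ε).
min D↑ (15 st, q0=0, F={11}): 0:x→1,s→2,v→3 1:x→1,s→2,v→4 2:x→5,s→2,v→6 3:x→7,s→8,v→3 4:x→6,s→9,v→4 5:x→5,s→10,v→6 6:x→6,s→6,v→11 7:x→7,s→8,v→4 8:x→12,s→8,v→6 9:x→6,s→9,v→6 10:x→13,s→10,v→14 11:x→11,s→11,v→11 12:x→12,s→6,v→6 13:x→6,s→13,v→14 14:x→11,s→14,v→11 [Hopcroft].
'svv': |S_i|=[26, 19, 6, 1] end={s42} rej; 3/3 deletions ∈↓L.
'xvxv': run [26, 22, 8, 3, 1] end={s42} rej; 4/4 deletions ∈↓L.
'sxsvx': run [26, 19, 12, 5, 2, 1] end={s42} — reject; 5/5 del acc.
'vsxsv': |S_i|=[26, 15, 9, 6, 2, 1] end={s42} — reject; 5/5 del acc.
'sxsxxv': |S_i|=[26, 19, 12, 5, 4, 2, 1] end={s42} — reject; 6/6 deletions ∈↓L.
5 words, ⪯-incomp.

Antichain: [svv, xvxv, sxsvx, vsxsv, sxsxxv].


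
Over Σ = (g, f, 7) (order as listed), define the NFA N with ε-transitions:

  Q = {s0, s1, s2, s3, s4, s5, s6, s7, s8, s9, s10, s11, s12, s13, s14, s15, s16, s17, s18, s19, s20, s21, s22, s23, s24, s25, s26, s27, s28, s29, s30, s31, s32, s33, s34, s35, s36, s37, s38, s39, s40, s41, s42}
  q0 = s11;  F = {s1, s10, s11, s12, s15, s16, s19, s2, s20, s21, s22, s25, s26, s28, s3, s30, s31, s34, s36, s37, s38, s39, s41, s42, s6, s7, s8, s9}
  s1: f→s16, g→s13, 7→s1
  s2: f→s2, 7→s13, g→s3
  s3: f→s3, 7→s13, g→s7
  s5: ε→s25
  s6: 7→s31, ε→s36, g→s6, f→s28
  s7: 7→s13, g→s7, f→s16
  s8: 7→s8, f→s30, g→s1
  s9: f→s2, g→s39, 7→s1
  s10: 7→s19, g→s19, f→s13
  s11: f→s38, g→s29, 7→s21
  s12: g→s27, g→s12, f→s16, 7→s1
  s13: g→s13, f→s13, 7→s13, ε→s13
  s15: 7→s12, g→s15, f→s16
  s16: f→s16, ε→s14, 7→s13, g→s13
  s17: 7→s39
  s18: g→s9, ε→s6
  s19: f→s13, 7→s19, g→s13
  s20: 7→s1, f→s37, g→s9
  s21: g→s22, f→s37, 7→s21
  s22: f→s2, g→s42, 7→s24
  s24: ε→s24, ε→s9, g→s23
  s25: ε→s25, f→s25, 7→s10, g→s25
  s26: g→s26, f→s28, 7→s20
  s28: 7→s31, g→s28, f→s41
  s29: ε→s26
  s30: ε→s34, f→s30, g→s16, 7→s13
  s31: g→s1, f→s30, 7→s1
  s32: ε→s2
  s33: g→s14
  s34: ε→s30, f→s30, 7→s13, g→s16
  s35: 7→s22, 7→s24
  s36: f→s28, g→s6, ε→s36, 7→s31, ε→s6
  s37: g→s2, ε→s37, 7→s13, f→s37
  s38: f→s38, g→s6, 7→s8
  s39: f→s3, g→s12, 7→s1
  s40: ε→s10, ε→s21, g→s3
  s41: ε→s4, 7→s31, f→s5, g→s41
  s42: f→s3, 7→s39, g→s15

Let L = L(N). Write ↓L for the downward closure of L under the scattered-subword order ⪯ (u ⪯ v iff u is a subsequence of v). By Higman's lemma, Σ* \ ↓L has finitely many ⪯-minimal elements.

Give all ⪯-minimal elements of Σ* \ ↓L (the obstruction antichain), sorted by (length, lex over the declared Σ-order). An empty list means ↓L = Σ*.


|Q|=43, |F|=28, |δ|=113 (18 ε).
min D↑ (27 st, q0=0, F={17}): 0:g→1,f→2,7→3 1:g→1,f→4,7→5 2:g→6,f→2,7→7 3:g→8,f→9,7→3 4:g→4,f→10,7→11 5:g→12,f→9,7→13 6:g→6,f→4,7→11 7:g→13,f→14,7→7 8:g→15,f→16,7→12 9:g→16,f→9,7→17 10:g→10,f→18,7→11 11:g→13,f→14,7→13 12:g→19,f→16,7→13 13:g→17,f→20,7→13 14:g→20,f→14,7→17 15:g→21,f→22,7→19 16:g→22,f→16,7→17 17:g→17,f→17,7→17 18:g→18,f→18,7→23 19:g→24,f→22,7→13 20:g→17,f→20,7→17 21:g→21,f→20,7→24 22:g→25,f→22,7→17 23:g→26,f→17,7→26 24:g→24,f→20,7→13 25:g→25,f→20,7→17 26:g→17,f→17,7→26 (ε-aug+det+¬).
'7f7': |S_i|=[36, 25, 9, 1] end={s13} — reject; 3/3 del acc.
'g77g': N↓-sim [36, 32, 20, 5, 1] end={s13} — reject; 4/4 deletions ∈↓L.
'f7gg': |S_i|=[36, 22, 10, 5, 1] end={s13} ∉↓L; 4/4 single-dels accept.
'gfff7f': N↓-sim [36, 32, 18, 17, 13, 3, 1] end={s13} ∉↓L; 6/6 deletions ∈↓L.
'7gggfg': run [36, 25, 17, 12, 8, 3, 1] end={s13} — reject; 6/6 del acc.
5 minimals (antichain).

A = [7f7, g77g, f7gg, gfff7f, 7gggfg].


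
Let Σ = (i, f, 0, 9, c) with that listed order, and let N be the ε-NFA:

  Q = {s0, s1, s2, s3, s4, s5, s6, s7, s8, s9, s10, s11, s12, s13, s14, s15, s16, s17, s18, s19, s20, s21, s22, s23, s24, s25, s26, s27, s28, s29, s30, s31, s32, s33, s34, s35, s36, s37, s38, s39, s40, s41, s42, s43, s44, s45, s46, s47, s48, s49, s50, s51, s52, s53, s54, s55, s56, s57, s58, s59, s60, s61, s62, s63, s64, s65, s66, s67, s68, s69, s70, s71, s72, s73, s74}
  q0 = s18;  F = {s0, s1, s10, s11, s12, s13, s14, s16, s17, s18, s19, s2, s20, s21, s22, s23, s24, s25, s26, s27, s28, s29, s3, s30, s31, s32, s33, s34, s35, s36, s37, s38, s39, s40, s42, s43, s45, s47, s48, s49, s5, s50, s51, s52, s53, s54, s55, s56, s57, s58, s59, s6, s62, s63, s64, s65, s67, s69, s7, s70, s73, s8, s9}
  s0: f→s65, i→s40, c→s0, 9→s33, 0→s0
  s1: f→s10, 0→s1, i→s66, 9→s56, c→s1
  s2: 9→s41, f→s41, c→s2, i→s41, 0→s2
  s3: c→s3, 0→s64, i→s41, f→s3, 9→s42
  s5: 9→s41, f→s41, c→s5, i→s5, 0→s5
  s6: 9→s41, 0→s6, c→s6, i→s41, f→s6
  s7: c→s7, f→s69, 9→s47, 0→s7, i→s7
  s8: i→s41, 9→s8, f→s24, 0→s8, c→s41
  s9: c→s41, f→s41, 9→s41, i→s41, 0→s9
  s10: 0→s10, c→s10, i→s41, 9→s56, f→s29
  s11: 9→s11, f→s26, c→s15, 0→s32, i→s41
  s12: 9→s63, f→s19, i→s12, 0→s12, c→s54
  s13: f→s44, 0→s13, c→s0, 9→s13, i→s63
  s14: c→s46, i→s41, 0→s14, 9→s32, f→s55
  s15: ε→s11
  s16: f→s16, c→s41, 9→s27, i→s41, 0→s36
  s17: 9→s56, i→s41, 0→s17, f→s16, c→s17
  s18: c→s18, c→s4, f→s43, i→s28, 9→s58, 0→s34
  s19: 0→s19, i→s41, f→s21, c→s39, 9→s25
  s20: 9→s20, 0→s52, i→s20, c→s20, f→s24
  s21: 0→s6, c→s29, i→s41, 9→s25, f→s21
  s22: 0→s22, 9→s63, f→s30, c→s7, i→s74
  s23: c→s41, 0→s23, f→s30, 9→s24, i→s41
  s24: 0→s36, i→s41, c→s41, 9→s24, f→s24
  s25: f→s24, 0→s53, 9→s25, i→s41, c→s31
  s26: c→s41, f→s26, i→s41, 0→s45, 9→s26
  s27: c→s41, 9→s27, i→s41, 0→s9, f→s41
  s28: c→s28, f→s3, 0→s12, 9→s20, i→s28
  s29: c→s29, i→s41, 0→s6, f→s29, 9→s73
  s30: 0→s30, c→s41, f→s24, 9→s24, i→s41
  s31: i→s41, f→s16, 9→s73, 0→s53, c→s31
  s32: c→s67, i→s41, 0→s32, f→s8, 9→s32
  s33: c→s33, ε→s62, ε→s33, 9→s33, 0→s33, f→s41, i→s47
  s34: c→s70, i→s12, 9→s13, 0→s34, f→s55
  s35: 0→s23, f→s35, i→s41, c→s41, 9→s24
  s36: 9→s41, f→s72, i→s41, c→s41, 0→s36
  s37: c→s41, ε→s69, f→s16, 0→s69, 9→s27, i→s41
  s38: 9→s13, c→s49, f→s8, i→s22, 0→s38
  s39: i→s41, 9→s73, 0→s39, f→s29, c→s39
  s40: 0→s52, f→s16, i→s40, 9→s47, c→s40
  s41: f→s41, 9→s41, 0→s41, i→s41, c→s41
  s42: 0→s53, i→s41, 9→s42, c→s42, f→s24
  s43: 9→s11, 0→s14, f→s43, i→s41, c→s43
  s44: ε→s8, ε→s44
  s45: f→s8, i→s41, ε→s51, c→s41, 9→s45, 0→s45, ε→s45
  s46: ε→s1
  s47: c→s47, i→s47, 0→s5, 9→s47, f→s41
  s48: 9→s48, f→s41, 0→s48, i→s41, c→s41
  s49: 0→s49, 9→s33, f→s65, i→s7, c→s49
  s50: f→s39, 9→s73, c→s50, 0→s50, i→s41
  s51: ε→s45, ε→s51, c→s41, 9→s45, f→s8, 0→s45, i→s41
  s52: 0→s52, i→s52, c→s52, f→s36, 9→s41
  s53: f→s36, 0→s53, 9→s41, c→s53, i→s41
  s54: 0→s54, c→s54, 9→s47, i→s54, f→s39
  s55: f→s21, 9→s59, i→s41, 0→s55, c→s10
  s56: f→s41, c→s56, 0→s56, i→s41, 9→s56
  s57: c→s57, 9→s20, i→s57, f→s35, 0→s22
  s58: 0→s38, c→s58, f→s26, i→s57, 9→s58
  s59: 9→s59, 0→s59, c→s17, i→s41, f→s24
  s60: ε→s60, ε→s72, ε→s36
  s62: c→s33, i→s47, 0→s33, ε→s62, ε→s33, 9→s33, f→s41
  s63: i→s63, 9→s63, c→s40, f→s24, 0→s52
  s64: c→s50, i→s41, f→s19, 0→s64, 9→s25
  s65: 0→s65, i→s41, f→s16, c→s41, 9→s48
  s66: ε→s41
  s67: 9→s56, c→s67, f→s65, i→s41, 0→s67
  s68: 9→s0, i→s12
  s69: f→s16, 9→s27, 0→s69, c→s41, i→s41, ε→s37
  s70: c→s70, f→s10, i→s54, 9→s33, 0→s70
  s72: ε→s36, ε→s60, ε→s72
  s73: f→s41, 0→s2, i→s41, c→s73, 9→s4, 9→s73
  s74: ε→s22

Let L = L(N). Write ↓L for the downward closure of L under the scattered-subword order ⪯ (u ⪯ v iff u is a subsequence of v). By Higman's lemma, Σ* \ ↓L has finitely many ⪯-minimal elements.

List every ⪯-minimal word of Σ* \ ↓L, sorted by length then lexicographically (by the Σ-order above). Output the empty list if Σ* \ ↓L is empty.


Antichain: [fi, 9fc, i909, 0c9f, 0ff09, 09i09].

|Q|=75, |F|=63, |δ|=346 (22 ε).
min D↑ (61 st, q0=0, F={8}): 0:i→1,f→2,0→3,9→4,c→0 1:i→1,f→5,0→6,9→7,c→1 2:i→8,f→2,0→9,9→10,c→2 3:i→6,f→11,0→3,9→12,c→13 4:i→14,f→15,0→16,9→4,c→4 5:i→8,f→5,0→17,9→18,c→5 6:i→6,f→19,0→6,9→20,c→21 7:i→7,f→22,0→23,9→7,c→7 8:i→8,f→8,0→8,9→8,c→8 9:i→8,f→11,0→9,9→24,c→25 10:i→8,f→15,0→24,9→10,c→10 11:i→8,f→26,0→11,9→27,c→28 12:i→20,f→29,0→12,9→12,c→30 13:i→21,f→28,0→13,9→31,c→13 14:i→14,f→32,0→33,9→7,c→14 15:i→8,f→15,0→34,9→15,c→8 16:i→33,f→29,0→16,9→12,c→35 17:i→8,f→19,0→17,9→36,c→37 18:i→8,f→22,0→38,9→18,c→18 19:i→8,f→26,0→19,9→36,c→39 20:i→20,f→22,0→23,9→20,c→40 21:i→21,f→39,0→21,9→41,c→21 22:i→8,f→22,0→42,9→22,c→8 23:i→23,f→42,0→23,9→8,c→23 24:i→8,f→29,0→24,9→24,c→43 25:i→8,f→28,0→25,9→44,c→25 26:i→8,f→26,0→45,9→36,c→46 27:i→8,f→22,0→27,9→27,c→47 28:i→8,f→46,0→28,9→44,c→28 29:i→8,f→22,0→29,9→29,c→8 30:i→40,f→48,0→30,9→31,c→30 31:i→41,f→8,0→31,9→31,c→31 32:i→8,f→32,0→49,9→22,c→8 33:i→33,f→50,0→33,9→20,c→51 34:i→8,f→29,0→34,9→34,c→8 35:i→51,f→48,0→35,9→31,c→35 36:i→8,f→22,0→38,9→36,c→52 37:i→8,f→39,0→37,9→53,c→37 38:i→8,f→42,0→38,9→8,c→38 39:i→8,f→46,0→39,9→53,c→39 40:i→40,f→54,0→23,9→41,c→40 41:i→41,f→8,0→55,9→41,c→41 42:i→8,f→42,0→42,9→8,c→8 43:i→8,f→48,0→43,9→44,c→43 44:i→8,f→8,0→44,9→44,c→44 45:i→8,f→45,0→45,9→8,c→45 46:i→8,f→46,0→45,9→53,c→46 47:i→8,f→54,0→47,9→44,c→47 48:i→8,f→54,0→48,9→56,c→8 49:i→8,f→50,0→49,9→22,c→8 50:i→8,f→22,0→50,9→22,c→8 51:i→51,f→57,0→51,9→41,c→51 52:i→8,f→54,0→38,9→53,c→52 53:i→8,f→8,0→58,9→53,c→53 54:i→8,f→54,0→42,9→59,c→8 55:i→55,f→8,0→55,9→8,c→55 56:i→8,f→8,0→56,9→56,c→8 57:i→8,f→54,0→57,9→59,c→8 58:i→8,f→8,0→58,9→8,c→58 59:i→8,f→8,0→60,9→59,c→8 60:i→8,f→8,0→60,9→8,c→8.
'fi': |S_i|=[72, 49, 2] end={s41,s66} — reject; 2/2 deletions ∈↓L.
'9fc': |S_i|=[72, 51, 20, 1] end={s41} — reject; 3/3 del acc.
'i909': N↓-sim [72, 42, 21, 9, 1] end={s41} rej; 4/4 del acc.
'0c9f': N↓-sim [72, 60, 38, 12, 1] end={s41} — reject; 4/4 single-dels accept.
'0ff09': N↓-sim [72, 60, 31, 17, 8, 1] end={s41} rej; 5/5 del acc.
'09i09': run [72, 60, 34, 13, 7, 1] end={s41} ∉↓L; 5/5 del acc.
6 words, ⪯-incomp.


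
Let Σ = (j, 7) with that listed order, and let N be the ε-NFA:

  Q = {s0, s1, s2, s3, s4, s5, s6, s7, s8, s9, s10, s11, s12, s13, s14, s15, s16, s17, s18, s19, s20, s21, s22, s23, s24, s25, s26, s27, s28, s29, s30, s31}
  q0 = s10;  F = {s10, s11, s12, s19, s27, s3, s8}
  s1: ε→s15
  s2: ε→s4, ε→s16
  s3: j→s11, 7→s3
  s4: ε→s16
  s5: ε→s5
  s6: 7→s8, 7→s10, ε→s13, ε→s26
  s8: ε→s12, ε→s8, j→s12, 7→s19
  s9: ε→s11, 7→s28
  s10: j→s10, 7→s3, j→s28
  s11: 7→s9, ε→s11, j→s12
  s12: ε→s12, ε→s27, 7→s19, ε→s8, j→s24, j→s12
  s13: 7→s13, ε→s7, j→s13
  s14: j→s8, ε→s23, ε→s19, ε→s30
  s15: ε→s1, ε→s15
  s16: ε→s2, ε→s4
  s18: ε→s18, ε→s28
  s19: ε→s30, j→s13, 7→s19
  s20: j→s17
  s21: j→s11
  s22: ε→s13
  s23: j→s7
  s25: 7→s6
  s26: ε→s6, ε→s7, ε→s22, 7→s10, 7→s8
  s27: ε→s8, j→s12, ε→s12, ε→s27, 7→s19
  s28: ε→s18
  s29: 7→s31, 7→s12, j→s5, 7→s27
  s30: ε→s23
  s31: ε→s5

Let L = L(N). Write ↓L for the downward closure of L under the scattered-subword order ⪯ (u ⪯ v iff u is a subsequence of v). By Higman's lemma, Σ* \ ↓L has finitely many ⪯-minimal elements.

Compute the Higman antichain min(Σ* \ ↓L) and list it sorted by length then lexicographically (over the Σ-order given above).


A = [7jj7j].

|Q|=32, |F|=7, |δ|=67 (35 ε).
min D↑ (6 st, q0=0, F={5}): 0:j→0,7→1 1:j→2,7→1 2:j→3,7→2 3:j→3,7→4 4:j→5,7→4 5:j→5,7→5.
'7jj7j': N↓-sim [15, 14, 13, 9, 5, 2] end={s13,s7} ∉↓L; 5/5 single-dels accept.
1 words, ⪯-incomp.


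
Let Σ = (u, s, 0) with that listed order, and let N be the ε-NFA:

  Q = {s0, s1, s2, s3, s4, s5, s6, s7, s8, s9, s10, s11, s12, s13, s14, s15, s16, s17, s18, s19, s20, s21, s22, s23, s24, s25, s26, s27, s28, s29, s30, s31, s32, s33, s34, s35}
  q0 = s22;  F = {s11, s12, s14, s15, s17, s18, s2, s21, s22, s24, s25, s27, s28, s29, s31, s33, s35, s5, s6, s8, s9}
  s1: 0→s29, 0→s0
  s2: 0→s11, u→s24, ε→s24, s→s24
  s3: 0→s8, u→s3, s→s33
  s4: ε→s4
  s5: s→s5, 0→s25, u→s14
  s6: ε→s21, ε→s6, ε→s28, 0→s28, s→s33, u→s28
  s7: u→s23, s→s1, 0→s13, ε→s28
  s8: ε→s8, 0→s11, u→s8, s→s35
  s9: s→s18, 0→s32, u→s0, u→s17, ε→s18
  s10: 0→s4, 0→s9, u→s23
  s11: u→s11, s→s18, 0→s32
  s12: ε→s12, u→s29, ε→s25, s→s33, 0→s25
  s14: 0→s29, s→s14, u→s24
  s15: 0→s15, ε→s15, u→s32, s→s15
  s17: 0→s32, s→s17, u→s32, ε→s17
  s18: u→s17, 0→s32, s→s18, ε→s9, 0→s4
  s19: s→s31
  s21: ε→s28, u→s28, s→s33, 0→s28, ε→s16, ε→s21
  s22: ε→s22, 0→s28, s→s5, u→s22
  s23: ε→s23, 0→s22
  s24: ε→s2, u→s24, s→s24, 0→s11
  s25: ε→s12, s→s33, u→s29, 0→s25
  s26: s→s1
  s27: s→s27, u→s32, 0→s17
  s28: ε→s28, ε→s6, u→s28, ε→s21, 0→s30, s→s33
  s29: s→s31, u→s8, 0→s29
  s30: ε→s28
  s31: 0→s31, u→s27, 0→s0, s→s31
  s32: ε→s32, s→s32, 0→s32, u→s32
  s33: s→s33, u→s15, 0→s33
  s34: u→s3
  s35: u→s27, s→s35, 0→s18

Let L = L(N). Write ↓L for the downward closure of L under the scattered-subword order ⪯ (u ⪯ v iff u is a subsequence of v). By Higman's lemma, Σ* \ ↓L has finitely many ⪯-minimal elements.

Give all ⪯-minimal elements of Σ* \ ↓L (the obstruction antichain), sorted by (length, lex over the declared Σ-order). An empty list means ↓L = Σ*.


Antichain: [0suu, suu00].

|Q|=36, |F|=21, |δ|=109 (25 ε).
min D↑ (17 st, q0=0, F={12}): 0:u→0,s→1,0→2 1:u→3,s→1,0→4 2:u→2,s→5,0→2 3:u→6,s→3,0→7 4:u→7,s→5,0→4 5:u→8,s→5,0→5 6:u→6,s→6,0→9 7:u→10,s→11,0→7 8:u→12,s→8,0→8 9:u→9,s→13,0→12 10:u→10,s→14,0→9 11:u→15,s→11,0→11 12:u→12,s→12,0→12 13:u→16,s→13,0→12 14:u→15,s→14,0→13 15:u→12,s→15,0→16 16:u→12,s→16,0→12 (ε-aug+det+¬).
'0suu': |S_i|=[26, 21, 11, 5, 1] end={s32} — reject; 4/4 single-dels accept.
'suu00': run [26, 20, 16, 12, 7, 2] end={s32,s4} rej; 5/5 deletions ∈↓L.
2 words, ⪯-incomp.


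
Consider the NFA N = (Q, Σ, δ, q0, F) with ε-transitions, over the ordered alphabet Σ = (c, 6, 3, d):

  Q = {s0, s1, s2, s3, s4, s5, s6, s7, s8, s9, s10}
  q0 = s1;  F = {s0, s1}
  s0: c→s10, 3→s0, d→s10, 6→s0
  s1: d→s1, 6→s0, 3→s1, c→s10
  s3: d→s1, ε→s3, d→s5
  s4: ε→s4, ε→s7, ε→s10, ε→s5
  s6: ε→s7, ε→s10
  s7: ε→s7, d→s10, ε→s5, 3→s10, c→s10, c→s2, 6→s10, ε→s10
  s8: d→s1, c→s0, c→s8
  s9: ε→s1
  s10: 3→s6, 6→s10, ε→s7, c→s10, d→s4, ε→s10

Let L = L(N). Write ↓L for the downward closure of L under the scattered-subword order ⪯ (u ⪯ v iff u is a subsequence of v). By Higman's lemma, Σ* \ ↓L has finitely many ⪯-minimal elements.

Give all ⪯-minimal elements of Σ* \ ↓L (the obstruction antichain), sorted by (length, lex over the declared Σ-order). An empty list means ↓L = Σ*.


|Q|=11, |F|=2, |δ|=35 (13 ε).
min D↑ (3 st, q0=0, F={1}): 0:c→1,6→2,3→0,d→0 1:c→1,6→1,3→1,d→1 2:c→1,6→2,3→2,d→1 (ε-aug+det+¬).
'c': N↓-sim [8, 6] end={s10,s2,s4,s5,s6,s7} ∉↓L; 1/1 del acc.
'6d': run [8, 7, 6] end={s10,s2,s4,s5,s6,s7} — reject; 2/2 del acc.
2 minimals (antichain).

min(Σ*\↓L) = [c, 6d].


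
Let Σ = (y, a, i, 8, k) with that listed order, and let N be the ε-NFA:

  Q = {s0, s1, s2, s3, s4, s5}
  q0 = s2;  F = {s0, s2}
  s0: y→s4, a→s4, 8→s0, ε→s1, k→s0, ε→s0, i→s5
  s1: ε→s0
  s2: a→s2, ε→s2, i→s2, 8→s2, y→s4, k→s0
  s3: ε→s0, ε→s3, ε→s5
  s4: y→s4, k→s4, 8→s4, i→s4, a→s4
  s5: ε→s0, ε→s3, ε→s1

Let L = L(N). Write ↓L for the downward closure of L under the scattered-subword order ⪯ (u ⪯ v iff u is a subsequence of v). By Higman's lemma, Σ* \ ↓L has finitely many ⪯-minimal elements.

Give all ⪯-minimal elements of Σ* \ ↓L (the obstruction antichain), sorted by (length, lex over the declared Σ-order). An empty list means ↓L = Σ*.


|Q|=6, |F|=2, |δ|=25 (10 ε).
min D↑ (3 st, q0=0, F={1}): 0:y→1,a→0,i→0,8→0,k→2 1:y→1,a→1,i→1,8→1,k→1 2:y→1,a→1,i→2,8→2,k→2.
'y': N↓-sim [6, 1] end={s4} — reject; 1/1 deletions ∈↓L.
'ka': run [6, 5, 1] end={s4} — reject; 2/2 single-dels accept.
2 minimals (antichain).

A = [y, ka].


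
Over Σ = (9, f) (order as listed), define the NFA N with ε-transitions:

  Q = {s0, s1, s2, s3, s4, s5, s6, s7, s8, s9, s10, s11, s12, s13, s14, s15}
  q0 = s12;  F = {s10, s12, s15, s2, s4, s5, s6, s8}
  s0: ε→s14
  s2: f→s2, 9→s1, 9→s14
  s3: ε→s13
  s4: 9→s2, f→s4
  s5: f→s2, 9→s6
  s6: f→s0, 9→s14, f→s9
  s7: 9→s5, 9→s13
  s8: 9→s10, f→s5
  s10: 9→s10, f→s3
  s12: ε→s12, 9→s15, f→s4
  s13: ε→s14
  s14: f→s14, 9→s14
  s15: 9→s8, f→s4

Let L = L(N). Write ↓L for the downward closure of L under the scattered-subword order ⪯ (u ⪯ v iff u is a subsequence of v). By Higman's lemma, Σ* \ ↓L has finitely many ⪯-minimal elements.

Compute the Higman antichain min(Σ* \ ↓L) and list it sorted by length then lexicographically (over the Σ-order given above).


min(Σ*\↓L) = [f99, 999f, 99ff9].

|Q|=16, |F|=8, |δ|=26 (4 ε).
min D↑ (9 st, q0=0, F={7}): 0:9→1,f→2 1:9→3,f→2 2:9→4,f→2 3:9→5,f→6 4:9→7,f→4 5:9→5,f→7 6:9→8,f→4 7:9→7,f→7 8:9→7,f→7 (ε-aug+det+¬).
'f99': |S_i|=[14, 10, 6, 2] end={s1,s14} rej; 3/3 single-dels accept.
'999f': N↓-sim [14, 13, 11, 8, 5] end={s0,s13,s14,s3,s9} rej; 4/4 single-dels accept.
'99ff9': N↓-sim [14, 13, 11, 9, 5, 2] end={s1,s14} — reject; 5/5 deletions ∈↓L.
3 obstructions.


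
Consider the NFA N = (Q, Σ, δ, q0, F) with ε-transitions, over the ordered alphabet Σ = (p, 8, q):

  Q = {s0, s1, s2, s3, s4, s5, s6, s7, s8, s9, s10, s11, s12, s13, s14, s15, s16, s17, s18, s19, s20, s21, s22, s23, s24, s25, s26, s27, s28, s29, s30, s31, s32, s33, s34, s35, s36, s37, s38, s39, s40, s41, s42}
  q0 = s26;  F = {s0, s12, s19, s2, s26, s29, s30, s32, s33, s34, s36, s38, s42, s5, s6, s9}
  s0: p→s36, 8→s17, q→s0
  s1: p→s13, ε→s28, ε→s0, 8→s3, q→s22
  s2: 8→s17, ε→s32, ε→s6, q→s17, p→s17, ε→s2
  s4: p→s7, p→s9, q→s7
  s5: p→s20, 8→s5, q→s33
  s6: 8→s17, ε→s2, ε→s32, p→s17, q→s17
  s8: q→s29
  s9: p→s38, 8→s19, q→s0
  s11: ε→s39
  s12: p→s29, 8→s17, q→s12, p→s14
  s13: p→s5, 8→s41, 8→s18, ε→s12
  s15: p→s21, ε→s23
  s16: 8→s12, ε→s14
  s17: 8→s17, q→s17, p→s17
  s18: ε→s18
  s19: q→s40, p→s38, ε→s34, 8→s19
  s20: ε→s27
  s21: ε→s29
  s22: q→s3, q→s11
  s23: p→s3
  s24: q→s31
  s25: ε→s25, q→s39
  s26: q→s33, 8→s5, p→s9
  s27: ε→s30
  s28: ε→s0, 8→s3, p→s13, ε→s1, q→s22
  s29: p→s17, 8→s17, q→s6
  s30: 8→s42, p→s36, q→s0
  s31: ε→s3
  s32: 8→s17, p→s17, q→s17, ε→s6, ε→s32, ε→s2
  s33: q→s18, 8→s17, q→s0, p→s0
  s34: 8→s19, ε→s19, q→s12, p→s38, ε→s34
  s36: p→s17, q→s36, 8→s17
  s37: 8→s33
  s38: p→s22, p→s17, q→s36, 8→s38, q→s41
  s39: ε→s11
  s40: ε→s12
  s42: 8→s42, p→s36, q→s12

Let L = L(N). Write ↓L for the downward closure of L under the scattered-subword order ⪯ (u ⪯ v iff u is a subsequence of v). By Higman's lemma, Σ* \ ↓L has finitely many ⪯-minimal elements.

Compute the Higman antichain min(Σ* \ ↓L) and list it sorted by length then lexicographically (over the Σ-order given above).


|Q|=43, |F|=16, |δ|=103 (27 ε).
min D↑ (14 st, q0=0, F={8}): 0:p→1,8→2,q→3 1:p→4,8→5,q→6 2:p→7,8→2,q→3 3:p→6,8→8,q→6 4:p→8,8→4,q→9 5:p→4,8→5,q→10 6:p→9,8→8,q→6 7:p→9,8→11,q→6 8:p→8,8→8,q→8 9:p→8,8→8,q→9 10:p→12,8→8,q→10 11:p→9,8→11,q→10 12:p→8,8→8,q→13 13:p→8,8→8,q→8 (ε-aug+det+¬).
'q8': |S_i|=[27, 16, 1] end={s17} rej; 2/2 deletions ∈↓L.
'ppp': run [27, 23, 13, 5] end={s11,s17,s22,s3,s39} ∉↓L; 3/3 single-dels accept.
'8pp8': |S_i|=[27, 25, 19, 11, 1] end={s17} rej; 4/4 single-dels accept.
'qqpp': N↓-sim [27, 16, 10, 7, 1] end={s17} — reject; 4/4 deletions ∈↓L.
'p8qpqq': N↓-sim [27, 23, 18, 13, 6, 4, 1] end={s17} ∉↓L; 6/6 deletions ∈↓L.
5 obstructions.

Antichain: [q8, ppp, 8pp8, qqpp, p8qpqq].


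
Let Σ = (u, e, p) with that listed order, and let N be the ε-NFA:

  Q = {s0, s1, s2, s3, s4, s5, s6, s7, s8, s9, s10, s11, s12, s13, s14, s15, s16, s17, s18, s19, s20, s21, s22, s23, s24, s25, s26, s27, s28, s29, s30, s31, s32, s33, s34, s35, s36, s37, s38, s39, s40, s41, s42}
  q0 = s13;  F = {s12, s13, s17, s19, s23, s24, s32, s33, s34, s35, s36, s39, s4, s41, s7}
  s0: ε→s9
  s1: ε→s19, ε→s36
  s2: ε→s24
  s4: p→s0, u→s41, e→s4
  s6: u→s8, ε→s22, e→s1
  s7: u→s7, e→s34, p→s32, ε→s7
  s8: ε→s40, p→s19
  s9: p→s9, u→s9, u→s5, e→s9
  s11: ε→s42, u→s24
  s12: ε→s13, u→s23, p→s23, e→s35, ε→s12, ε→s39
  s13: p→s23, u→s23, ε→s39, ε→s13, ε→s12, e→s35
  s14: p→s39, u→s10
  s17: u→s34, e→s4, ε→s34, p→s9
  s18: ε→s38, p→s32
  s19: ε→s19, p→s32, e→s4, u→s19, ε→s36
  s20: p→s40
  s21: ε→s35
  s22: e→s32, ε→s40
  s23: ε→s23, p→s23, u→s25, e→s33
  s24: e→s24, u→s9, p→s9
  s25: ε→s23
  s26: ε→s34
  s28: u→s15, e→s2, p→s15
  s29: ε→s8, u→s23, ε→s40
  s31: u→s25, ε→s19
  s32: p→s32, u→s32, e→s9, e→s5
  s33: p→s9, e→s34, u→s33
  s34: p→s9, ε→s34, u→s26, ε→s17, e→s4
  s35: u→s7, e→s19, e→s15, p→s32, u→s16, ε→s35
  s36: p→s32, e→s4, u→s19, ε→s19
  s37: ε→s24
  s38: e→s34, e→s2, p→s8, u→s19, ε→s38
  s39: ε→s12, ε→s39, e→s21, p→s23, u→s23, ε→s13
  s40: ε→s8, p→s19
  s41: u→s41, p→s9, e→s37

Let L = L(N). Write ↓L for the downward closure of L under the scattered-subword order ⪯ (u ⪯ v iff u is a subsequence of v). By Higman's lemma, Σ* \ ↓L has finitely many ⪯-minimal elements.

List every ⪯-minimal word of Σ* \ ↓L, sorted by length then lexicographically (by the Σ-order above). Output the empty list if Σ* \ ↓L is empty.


|Q|=43, |F|=15, |δ|=107 (36 ε).
min D↑ (12 st, q0=0, F={8}): 0:u→1,e→2,p→1 1:u→1,e→3,p→1 2:u→4,e→5,p→6 3:u→3,e→7,p→8 4:u→4,e→7,p→6 5:u→5,e→9,p→6 6:u→6,e→8,p→6 7:u→7,e→9,p→8 8:u→8,e→8,p→8 9:u→10,e→9,p→8 10:u→10,e→11,p→8 11:u→8,e→11,p→8 [Hopcroft].
'uep': |S_i|=[24, 18, 11, 3] end={s0,s5,s9} — reject; 3/3 del acc.
'epe': |S_i|=[24, 19, 4, 2] end={s5,s9} — reject; 3/3 single-dels accept.
'pep': run [24, 14, 11, 3] end={s0,s5,s9} ∉↓L; 3/3 single-dels accept.
'eeep': run [24, 19, 14, 7, 3] end={s0,s5,s9} ∉↓L; 4/4 single-dels accept.
'eeeueu': |S_i|=[24, 19, 14, 7, 5, 4, 2] end={s5,s9} ∉↓L; 6/6 del acc.
5 obstructions.

min(Σ*\↓L) = [uep, epe, pep, eeep, eeeueu].


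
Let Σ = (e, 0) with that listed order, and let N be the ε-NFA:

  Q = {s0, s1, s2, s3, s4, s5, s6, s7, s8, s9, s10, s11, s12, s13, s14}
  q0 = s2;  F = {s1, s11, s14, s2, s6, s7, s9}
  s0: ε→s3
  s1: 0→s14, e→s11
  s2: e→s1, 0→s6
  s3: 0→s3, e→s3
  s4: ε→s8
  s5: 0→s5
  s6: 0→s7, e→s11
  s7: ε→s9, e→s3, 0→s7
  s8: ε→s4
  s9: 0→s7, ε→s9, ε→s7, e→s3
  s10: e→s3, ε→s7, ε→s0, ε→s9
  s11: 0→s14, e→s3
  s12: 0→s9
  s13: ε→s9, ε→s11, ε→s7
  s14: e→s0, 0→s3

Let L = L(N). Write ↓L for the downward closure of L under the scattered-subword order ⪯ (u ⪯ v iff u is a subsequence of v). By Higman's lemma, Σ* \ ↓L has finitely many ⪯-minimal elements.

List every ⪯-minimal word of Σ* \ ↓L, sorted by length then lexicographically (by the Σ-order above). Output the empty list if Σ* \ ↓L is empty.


|Q|=15, |F|=7, |δ|=31 (12 ε).
min D↑ (7 st, q0=0, F={6}): 0:e→1,0→2 1:e→3,0→4 2:e→3,0→5 3:e→6,0→4 4:e→6,0→6 5:e→6,0→5 6:e→6,0→6.
'eee': N↓-sim [9, 5, 4, 2] end={s0,s3} rej; 3/3 del acc.
'e0e': run [9, 5, 3, 2] end={s0,s3} rej; 3/3 single-dels accept.
'e00': |S_i|=[9, 5, 3, 1] end={s3} ∉↓L; 3/3 single-dels accept.
'0ee': run [9, 7, 4, 2] end={s0,s3} ∉↓L; 3/3 single-dels accept.
'00e': run [9, 7, 5, 2] end={s0,s3} — reject; 3/3 del acc.
5 obstructions.

Antichain: [eee, e0e, e00, 0ee, 00e].


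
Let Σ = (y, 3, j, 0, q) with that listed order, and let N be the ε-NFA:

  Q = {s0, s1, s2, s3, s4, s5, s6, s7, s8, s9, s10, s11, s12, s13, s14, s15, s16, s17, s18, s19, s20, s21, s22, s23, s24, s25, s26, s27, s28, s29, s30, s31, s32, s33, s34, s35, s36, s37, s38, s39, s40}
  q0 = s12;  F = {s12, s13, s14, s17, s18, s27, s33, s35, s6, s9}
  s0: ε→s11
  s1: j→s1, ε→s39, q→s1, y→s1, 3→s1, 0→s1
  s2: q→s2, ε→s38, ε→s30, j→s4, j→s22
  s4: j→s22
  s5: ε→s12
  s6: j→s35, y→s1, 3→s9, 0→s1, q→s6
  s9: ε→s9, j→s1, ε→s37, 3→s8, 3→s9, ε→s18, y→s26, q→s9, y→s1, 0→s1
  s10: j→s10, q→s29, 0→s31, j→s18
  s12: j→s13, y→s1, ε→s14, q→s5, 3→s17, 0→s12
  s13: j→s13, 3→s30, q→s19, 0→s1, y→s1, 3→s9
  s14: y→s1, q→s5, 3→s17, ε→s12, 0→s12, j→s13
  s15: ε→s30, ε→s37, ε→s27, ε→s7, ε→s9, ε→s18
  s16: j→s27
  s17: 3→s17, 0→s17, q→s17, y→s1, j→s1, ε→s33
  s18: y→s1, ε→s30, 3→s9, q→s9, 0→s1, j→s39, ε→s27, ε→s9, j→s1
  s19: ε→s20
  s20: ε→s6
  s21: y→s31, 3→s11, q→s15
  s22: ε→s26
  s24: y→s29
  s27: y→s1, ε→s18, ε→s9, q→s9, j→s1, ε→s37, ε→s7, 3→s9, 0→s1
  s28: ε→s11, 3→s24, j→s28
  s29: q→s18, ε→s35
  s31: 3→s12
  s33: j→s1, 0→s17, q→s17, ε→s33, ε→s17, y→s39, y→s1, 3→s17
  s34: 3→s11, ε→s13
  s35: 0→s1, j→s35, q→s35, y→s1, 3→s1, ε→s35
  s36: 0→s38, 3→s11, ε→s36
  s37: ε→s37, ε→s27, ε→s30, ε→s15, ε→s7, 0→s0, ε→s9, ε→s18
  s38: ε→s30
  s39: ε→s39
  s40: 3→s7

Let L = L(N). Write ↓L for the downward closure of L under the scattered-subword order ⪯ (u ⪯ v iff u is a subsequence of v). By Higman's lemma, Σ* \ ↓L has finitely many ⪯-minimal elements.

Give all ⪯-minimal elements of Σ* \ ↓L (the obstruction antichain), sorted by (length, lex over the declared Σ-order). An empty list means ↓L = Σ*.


Antichain: [y, 3j, j0, jqj3].

|Q|=41, |F|=10, |δ|=125 (43 ε).
min D↑ (7 st, q0=0, F={1}): 0:y→1,3→2,j→3,0→0,q→0 1:y→1,3→1,j→1,0→1,q→1 2:y→1,3→2,j→1,0→2,q→2 3:y→1,3→4,j→3,0→1,q→5 4:y→1,3→4,j→1,0→1,q→4 5:y→1,3→4,j→6,0→1,q→5 6:y→1,3→1,j→6,0→1,q→6 [Hopcroft].
'y': |S_i|=[23, 3] end={s1,s26,s39} ∉↓L; 1/1 single-dels accept.
'3j': run [23, 15, 2] end={s1,s39} ∉↓L; 2/2 del acc.
'j0': N↓-sim [23, 18, 4] end={s0,s1,s11,s39} — reject; 2/2 del acc.
'jqj3': |S_i|=[23, 18, 17, 3, 2] end={s1,s39} ∉↓L; 4/4 deletions ∈↓L.
4 obstructions.
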